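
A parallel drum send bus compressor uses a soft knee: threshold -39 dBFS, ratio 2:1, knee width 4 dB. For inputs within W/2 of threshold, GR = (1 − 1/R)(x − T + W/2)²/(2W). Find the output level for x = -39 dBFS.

x − T + W/2 = -39 − (-39) + 2 = 2.
GR = (1 − 1/2) × 2² / 8 = 0.5 × 4 / 8 = 0.25 dB.
Output = -39 − 0.25 = -39.25 dBFS.

-39.25 dBFS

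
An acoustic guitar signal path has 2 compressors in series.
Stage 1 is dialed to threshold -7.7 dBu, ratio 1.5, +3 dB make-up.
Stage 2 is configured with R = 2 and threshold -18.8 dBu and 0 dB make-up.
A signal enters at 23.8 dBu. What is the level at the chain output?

Stage 1: 23.8 dBu is 31.5 dB over -7.7 dBu; at 1.5:1 that becomes 21 dB over, giving 13.3 dBu; +3 dB make-up → 16.3 dBu.
Stage 2: 16.3 dBu is 35.1 dB over -18.8 dBu; at 2:1 that becomes 17.55 dB over, giving -1.25 dBu.

-1.25 dBu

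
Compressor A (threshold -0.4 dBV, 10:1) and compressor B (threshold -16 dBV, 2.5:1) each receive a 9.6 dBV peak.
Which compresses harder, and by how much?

A: GR = 10 − 10/10 = 9 dB.
B: GR = 25.6 − 25.6/2.5 = 15.36 dB.
B applies 6.36 dB more gain reduction.

B, by 6.36 dB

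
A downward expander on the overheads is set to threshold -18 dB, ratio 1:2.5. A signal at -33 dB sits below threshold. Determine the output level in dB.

Below threshold, a 1:2.5 expander applies gain = (2.5−1)×(T − x) of attenuation.
(2.5−1) × 15 = 22.5 dB, so output = -33 − 22.5 = -55.5 dB.

-55.5 dB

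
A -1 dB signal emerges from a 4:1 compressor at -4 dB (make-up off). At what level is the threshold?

-5 dB

Gain reduction = -1 − (-4) = 3 dB; output overshoot = GR / (R − 1) = 3 / 3 = 1 dB.
Threshold = output − output overshoot = -4 − 1 = -5 dB.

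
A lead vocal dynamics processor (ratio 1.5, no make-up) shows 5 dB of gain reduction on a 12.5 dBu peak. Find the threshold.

-2.5 dBu

Input is 15 dB above T (since output overshoot × R = input overshoot: (7.5 − T)·1.5 = 12.5 − T gives T = -2.5 dBu).
Check: -2.5 + (12.5 − (-2.5))/1.5 = -2.5 + 10 = 7.5 dBu. ✓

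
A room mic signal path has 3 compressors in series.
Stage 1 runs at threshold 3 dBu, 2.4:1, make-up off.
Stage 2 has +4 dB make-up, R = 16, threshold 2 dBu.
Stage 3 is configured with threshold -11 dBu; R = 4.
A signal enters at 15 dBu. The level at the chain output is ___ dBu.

Stage 1: 12 dB above 3 dBu, reduced 2.4:1 to 5 dB above → 8 dBu.
Stage 2: 6 dB above 2 dBu, reduced 16:1 to 0.375 dB above → 2.375 dBu; +4 dB make-up → 6.375 dBu.
Stage 3: 6.375 dBu is 17.375 dB over -11 dBu; at 4:1 that becomes 4.34375 dB over, giving -6.65625 dBu.

-6.65625 dBu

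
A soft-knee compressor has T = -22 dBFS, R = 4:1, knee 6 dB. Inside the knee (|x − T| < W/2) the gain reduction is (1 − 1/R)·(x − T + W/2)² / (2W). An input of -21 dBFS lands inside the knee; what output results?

-22 dBFS

x − T + W/2 = -21 − (-22) + 3 = 4.
GR = (1 − 1/4) × 4² / 12 = 0.75 × 16 / 12 = 1 dB.
Output = -21 − 1 = -22 dBFS.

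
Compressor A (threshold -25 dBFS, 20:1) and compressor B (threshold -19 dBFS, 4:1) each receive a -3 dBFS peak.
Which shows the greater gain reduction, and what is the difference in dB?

A: GR = 22 − 22/20 = 20.9 dB.
B: GR = 16 − 16/4 = 12 dB.
Difference: 8.9 dB in favour of A.

A, by 8.9 dB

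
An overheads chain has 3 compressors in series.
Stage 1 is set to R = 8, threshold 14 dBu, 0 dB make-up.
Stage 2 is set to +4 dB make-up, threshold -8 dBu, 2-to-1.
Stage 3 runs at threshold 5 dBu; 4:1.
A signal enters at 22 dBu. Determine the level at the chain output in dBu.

5.625 dBu

Stage 1: 8 dB above 14 dBu, reduced 8:1 to 1 dB above → 15 dBu.
Stage 2: 23 dB above -8 dBu, reduced 2:1 to 11.5 dB above → 3.5 dBu; +4 dB make-up → 7.5 dBu.
Stage 3: 7.5 dBu is 2.5 dB over 5 dBu; at 4:1 that becomes 0.625 dB over, giving 5.625 dBu.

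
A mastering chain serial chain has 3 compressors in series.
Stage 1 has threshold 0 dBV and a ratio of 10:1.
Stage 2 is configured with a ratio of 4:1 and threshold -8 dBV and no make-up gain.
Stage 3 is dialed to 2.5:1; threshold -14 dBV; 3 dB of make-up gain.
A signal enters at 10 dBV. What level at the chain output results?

Stage 1: overshoot 10 dB → 10/10 = 1 dB → 1 dBV.
Stage 2: 1 dBV is 9 dB over -8 dBV; at 4:1 that becomes 2.25 dB over, giving -5.75 dBV.
Stage 3: 8.25 dB above -14 dBV, reduced 2.5:1 to 3.3 dB above → -10.7 dBV; +3 dB make-up → -7.7 dBV.

-7.7 dBV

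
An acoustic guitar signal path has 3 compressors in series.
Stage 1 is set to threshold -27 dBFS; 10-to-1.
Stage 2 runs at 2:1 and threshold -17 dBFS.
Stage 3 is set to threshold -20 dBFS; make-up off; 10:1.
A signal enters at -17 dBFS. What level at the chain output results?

-26 dBFS

Stage 1: 10 dB above -27 dBFS, reduced 10:1 to 1 dB above → -26 dBFS.
Stage 2: -26 dBFS is at or below the -17 dBFS threshold — no compression; output -26 dBFS.
Stage 3: below threshold (-26 ≤ -20); passes unchanged; output -26 dBFS.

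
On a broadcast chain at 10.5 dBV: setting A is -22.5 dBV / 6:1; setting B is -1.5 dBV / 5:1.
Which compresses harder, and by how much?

A, by 17.9 dB

A: GR = 33 − 33/6 = 27.5 dB.
B: GR = 12 − 12/5 = 9.6 dB.
A reduces 17.9 dB more.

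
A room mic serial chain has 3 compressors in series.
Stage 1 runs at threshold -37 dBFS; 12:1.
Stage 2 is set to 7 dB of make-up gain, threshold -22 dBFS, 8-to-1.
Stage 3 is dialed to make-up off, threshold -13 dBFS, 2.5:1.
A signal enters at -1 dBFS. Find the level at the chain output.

Stage 1: 36 dB above -37 dBFS, reduced 12:1 to 3 dB above → -34 dBFS.
Stage 2: -34 dBFS ≤ -22 dBFS, so stage 2 doesn't engage; make-up brings it to -27 dBFS.
Stage 3: below threshold (-27 ≤ -13); passes unchanged; output -27 dBFS.

-27 dBFS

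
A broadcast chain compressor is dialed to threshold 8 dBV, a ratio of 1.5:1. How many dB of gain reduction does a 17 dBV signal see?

17 dBV exceeds the threshold by 9 dB.
At 1.5:1, output sits 9/1.5 = 6 dB above threshold.
So the signal is attenuated by 9 − 6 = 3 dB.

3 dB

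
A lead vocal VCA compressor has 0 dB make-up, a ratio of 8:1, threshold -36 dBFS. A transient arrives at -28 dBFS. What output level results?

-35 dBFS

Overshoot: -28 − (-36) = 8 dB.
8:1 compression reduces that to 8/8 = 1 dB over.
Output = -36 + 1 = -35 dBFS.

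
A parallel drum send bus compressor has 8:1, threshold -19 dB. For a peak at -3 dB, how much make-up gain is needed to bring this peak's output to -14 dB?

The peak compresses to -19 + 16/8 = -17 dB.
To reach -14 dB requires -14 − (-17) = 3 dB of make-up.

3 dB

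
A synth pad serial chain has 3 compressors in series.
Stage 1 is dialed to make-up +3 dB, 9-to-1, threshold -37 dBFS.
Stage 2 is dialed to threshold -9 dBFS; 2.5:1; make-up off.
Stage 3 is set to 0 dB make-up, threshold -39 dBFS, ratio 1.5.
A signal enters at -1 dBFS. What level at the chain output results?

Stage 1: overshoot 36 dB → 36/9 = 4 dB → -33 dBFS; +3 dB make-up → -30 dBFS.
Stage 2: -30 dBFS is at or below the -9 dBFS threshold — no compression; output -30 dBFS.
Stage 3: -30 dBFS is 9 dB over -39 dBFS; at 1.5:1 that becomes 6 dB over, giving -33 dBFS.

-33 dBFS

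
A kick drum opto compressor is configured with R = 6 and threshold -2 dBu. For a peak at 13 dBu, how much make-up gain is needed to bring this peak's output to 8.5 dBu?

8 dB

Overshoot 15 dB → 15/6 = 2.5 dB after compression, so the compressed level is -2 + 2.5 = 0.5 dBu.
Make-up = target − compressed = 8.5 − 0.5 = 8 dB.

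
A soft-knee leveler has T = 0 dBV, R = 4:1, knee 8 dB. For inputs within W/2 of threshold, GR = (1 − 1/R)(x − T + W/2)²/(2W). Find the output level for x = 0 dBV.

-0.75 dBV

x − T + W/2 = 0 − 0 + 4 = 4.
GR = (1 − 1/4) × 4² / 16 = 0.75 × 16 / 16 = 0.75 dB.
Output = 0 − 0.75 = -0.75 dBV.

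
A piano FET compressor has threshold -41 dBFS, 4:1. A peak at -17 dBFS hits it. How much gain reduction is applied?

18 dB

-17 dBFS exceeds the threshold by 24 dB.
After 4:1 compression the overshoot becomes 24/4 = 6 dB.
So the signal is attenuated by 24 − 6 = 18 dB.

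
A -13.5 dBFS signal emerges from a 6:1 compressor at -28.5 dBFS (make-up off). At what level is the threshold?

-31.5 dBFS

Let T be the threshold. Output overshoot = (input overshoot)/R, so -28.5 − T = (-13.5 − T)/6.
6·(-28.5 − T) = -13.5 − T → 5·T = -171 − (-13.5) = -157.5.
T = -157.5/5 = -31.5 dBFS.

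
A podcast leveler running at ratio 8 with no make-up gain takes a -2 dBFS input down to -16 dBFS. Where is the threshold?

-18 dBFS

Input is 16 dB above T (since output overshoot × R = input overshoot: (-16 − T)·8 = -2 − T gives T = -18 dBFS).
Check: -18 + (-2 − (-18))/8 = -18 + 2 = -16 dBFS. ✓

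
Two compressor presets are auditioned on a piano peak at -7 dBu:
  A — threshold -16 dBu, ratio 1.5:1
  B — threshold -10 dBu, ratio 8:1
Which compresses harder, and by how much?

A, by 0.375 dB

A: overshoot 9 dB → output overshoot 6 dB → GR 3 dB.
B: overshoot 3 dB → output overshoot 0.375 dB → GR 2.625 dB.
A reduces 0.375 dB more.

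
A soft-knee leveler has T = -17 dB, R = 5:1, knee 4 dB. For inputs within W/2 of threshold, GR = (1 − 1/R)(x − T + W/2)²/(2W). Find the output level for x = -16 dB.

-16.9 dB

x − T + W/2 = -16 − (-17) + 2 = 3.
GR = (1 − 1/5) × 3² / 8 = 0.8 × 9 / 8 = 0.9 dB.
Output = -16 − 0.9 = -16.9 dB.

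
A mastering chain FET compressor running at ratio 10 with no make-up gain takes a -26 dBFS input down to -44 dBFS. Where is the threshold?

-46 dBFS

Gain reduction = -26 − (-44) = 18 dB; output overshoot = GR / (R − 1) = 18 / 9 = 2 dB.
Threshold = output − output overshoot = -44 − 2 = -46 dBFS.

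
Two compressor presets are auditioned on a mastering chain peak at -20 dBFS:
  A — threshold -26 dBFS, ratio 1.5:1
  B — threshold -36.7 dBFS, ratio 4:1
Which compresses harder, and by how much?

A: overshoot 6 dB → output overshoot 4 dB → GR 2 dB.
B: overshoot 16.7 dB → output overshoot 4.175 dB → GR 12.525 dB.
B applies 10.525 dB more gain reduction.

B, by 10.525 dB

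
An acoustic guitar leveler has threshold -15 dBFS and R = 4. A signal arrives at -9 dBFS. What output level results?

The input is 6 dB above the -15 dBFS threshold.
The 6 dB excess becomes 1.5 dB after 4:1 reduction.
So the level is -15 + 1.5 = -13.5 dBFS.

-13.5 dBFS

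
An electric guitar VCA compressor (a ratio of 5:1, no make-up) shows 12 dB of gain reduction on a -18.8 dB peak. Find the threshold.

-33.8 dB

Let T be the threshold. Output overshoot = (input overshoot)/R, so -30.8 − T = (-18.8 − T)/5.
5·(-30.8 − T) = -18.8 − T → 4·T = -154 − (-18.8) = -135.2.
T = -135.2/4 = -33.8 dB.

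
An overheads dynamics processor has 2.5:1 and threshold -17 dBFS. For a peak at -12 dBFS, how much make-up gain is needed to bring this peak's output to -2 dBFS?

The peak compresses to -17 + 5/2.5 = -15 dBFS.
To reach -2 dBFS requires -2 − (-15) = 13 dB of make-up.

13 dB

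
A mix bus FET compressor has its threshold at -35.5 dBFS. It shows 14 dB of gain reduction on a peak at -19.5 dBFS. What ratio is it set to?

8:1

Input overshoot = -19.5 − (-35.5) = 16 dB.
Output overshoot = 16 − 14 = 2 dB.
Ratio = input overshoot / output overshoot = 16 / 2 = 8.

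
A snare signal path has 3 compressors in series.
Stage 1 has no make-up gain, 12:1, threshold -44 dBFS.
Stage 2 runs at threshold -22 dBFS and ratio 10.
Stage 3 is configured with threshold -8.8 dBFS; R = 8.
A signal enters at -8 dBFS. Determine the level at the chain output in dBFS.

-41 dBFS

Stage 1: 36 dB above -44 dBFS, reduced 12:1 to 3 dB above → -41 dBFS.
Stage 2: below threshold (-41 ≤ -22); passes unchanged; output -41 dBFS.
Stage 3: -41 dBFS is at or below the -8.8 dBFS threshold — no compression; output -41 dBFS.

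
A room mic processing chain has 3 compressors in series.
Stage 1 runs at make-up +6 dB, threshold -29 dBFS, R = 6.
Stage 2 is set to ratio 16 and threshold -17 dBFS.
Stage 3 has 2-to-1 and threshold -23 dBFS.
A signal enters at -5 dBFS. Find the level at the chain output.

Stage 1: -5 dBFS is 24 dB over -29 dBFS; at 6:1 that becomes 4 dB over, giving -25 dBFS; +6 dB make-up → -19 dBFS.
Stage 2: -19 dBFS ≤ -17 dBFS, so stage 2 doesn't engage; output -19 dBFS.
Stage 3: -19 dBFS is 4 dB over -23 dBFS; at 2:1 that becomes 2 dB over, giving -21 dBFS.

-21 dBFS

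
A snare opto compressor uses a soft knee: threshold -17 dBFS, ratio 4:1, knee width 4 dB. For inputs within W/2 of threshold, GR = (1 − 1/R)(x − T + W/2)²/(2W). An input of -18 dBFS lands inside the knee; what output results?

x − T + W/2 = -18 − (-17) + 2 = 1.
GR = (1 − 1/4) × 1² / 8 = 0.75 × 1 / 8 = 0.09375 dB.
Output = -18 − 0.09375 = -18.09375 dBFS.

-18.09375 dBFS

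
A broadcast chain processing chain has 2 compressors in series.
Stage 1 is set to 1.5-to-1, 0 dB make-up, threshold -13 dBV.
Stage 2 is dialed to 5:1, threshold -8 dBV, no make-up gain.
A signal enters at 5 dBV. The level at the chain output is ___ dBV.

-6.6 dBV

Stage 1: 5 dBV is 18 dB over -13 dBV; at 1.5:1 that becomes 12 dB over, giving -1 dBV.
Stage 2: -1 dBV is 7 dB over -8 dBV; at 5:1 that becomes 1.4 dB over, giving -6.6 dBV.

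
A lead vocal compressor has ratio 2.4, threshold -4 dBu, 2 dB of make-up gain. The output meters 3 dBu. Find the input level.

Remove make-up: 3 − 2 = 1 dBu.
That's 5 dB above the -4 dBu threshold.
Before 2.4:1 compression the overshoot was 5 × 2.4 = 12 dB, so input = -4 + 12 = 8 dBu.

8 dBu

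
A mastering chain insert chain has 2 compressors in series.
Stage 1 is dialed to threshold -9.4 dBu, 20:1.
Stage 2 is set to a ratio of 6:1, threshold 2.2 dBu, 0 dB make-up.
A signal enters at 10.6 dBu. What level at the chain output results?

Stage 1: 20 dB above -9.4 dBu, reduced 20:1 to 1 dB above → -8.4 dBu.
Stage 2: -8.4 dBu ≤ 2.2 dBu, so stage 2 doesn't engage; output -8.4 dBu.

-8.4 dBu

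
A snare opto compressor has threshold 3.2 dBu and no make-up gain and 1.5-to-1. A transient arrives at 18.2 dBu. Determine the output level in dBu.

13.2 dBu

The input is 15 dB above the 3.2 dBu threshold.
1.5:1 compression reduces that to 15/1.5 = 10 dB over.
Output = 3.2 + 10 = 13.2 dBu.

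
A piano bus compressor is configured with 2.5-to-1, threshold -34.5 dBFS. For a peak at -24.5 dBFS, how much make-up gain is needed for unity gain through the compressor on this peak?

Without make-up, output = threshold + overshoot/2.5 = -34.5 + 4 = -30.5 dBFS.
Gap to target: 6 dB.

6 dB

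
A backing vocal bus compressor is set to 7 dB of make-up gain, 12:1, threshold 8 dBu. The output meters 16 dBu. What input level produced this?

Remove make-up: 16 − 7 = 9 dBu.
The compressed level sits 9 − 8 = 1 dB over threshold.
Before 12:1 compression the overshoot was 1 × 12 = 12 dB, so input = 8 + 12 = 20 dBu.

20 dBu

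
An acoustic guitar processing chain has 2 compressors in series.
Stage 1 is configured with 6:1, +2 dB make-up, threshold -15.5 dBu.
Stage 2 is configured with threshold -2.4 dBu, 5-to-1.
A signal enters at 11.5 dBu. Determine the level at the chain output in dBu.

Stage 1: overshoot 27 dB → 27/6 = 4.5 dB → -11 dBu; +2 dB make-up → -9 dBu.
Stage 2: below threshold (-9 ≤ -2.4); passes unchanged; output -9 dBu.

-9 dBu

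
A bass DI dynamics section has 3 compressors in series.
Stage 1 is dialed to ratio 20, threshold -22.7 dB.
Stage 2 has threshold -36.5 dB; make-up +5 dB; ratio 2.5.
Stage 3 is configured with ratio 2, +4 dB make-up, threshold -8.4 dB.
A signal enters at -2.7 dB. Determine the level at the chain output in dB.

-21.58 dB

Stage 1: 20 dB above -22.7 dB, reduced 20:1 to 1 dB above → -21.7 dB.
Stage 2: overshoot 14.8 dB → 14.8/2.5 = 5.92 dB → -30.58 dB; +5 dB make-up → -25.58 dB.
Stage 3: -25.58 dB is at or below the -8.4 dB threshold — no compression; make-up brings it to -21.58 dB.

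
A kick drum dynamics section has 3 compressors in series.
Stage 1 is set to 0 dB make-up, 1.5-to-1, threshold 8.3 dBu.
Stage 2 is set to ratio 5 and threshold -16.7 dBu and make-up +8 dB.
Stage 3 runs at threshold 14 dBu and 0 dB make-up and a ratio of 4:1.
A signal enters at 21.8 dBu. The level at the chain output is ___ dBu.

Stage 1: 21.8 dBu is 13.5 dB over 8.3 dBu; at 1.5:1 that becomes 9 dB over, giving 17.3 dBu.
Stage 2: 17.3 dBu is 34 dB over -16.7 dBu; at 5:1 that becomes 6.8 dB over, giving -9.9 dBu; +8 dB make-up → -1.9 dBu.
Stage 3: -1.9 dBu is at or below the 14 dBu threshold — no compression; output -1.9 dBu.

-1.9 dBu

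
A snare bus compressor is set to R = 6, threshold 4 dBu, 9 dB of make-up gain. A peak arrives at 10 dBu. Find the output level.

14 dBu

Overshoot: 10 − 4 = 6 dB.
At 6:1 the overshoot is divided by 6, leaving 1 dB above threshold.
That puts the output at 5 dBu; make-up adds 9 dB, giving 14 dBu.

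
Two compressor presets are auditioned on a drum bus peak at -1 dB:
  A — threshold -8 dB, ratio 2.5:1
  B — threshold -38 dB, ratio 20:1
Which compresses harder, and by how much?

B, by 30.95 dB

A: GR = 7 − 7/2.5 = 4.2 dB.
B: GR = 37 − 37/20 = 35.15 dB.
Difference: 30.95 dB in favour of B.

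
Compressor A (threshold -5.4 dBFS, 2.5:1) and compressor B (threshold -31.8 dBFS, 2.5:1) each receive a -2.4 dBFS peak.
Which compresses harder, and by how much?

B, by 15.84 dB

A: GR = 3 − 3/2.5 = 1.8 dB.
B: GR = 29.4 − 29.4/2.5 = 17.64 dB.
B reduces 15.84 dB more.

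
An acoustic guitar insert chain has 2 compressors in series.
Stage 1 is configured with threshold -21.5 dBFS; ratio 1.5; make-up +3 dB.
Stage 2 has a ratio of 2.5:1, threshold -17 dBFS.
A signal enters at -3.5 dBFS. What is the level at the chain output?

-12.8 dBFS

Stage 1: overshoot 18 dB → 18/1.5 = 12 dB → -9.5 dBFS; +3 dB make-up → -6.5 dBFS.
Stage 2: -6.5 dBFS is 10.5 dB over -17 dBFS; at 2.5:1 that becomes 4.2 dB over, giving -12.8 dBFS.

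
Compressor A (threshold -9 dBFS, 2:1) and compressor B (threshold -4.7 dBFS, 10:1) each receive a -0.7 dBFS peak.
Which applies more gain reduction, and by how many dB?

A, by 0.55 dB

A: GR = 8.3 − 8.3/2 = 4.15 dB.
B: GR = 4 − 4/10 = 3.6 dB.
A applies 0.55 dB more gain reduction.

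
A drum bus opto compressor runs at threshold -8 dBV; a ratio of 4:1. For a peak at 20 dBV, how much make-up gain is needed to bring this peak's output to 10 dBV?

Without make-up, output = threshold + overshoot/4 = -8 + 7 = -1 dBV.
Gap to target: 11 dB.

11 dB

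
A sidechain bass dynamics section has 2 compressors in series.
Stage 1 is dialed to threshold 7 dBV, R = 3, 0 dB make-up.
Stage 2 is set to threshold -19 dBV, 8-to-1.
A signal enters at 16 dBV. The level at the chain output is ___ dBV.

-15.375 dBV

Stage 1: overshoot 9 dB → 9/3 = 3 dB → 10 dBV.
Stage 2: overshoot 29 dB → 29/8 = 3.625 dB → -15.375 dBV.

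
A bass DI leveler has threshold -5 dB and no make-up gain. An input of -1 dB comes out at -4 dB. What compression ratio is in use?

Input overshoot = -1 − (-5) = 4 dB; output overshoot = -4 − (-5) = 1 dB.
Ratio = 4 / 1 = 4.

4:1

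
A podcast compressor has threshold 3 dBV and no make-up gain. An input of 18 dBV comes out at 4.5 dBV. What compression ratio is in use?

10:1

Input overshoot = 18 − 3 = 15 dB; output overshoot = 4.5 − 3 = 1.5 dB.
Ratio = 15 / 1.5 = 10.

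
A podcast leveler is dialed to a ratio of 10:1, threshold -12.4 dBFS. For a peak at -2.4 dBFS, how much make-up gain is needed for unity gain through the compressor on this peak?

Without make-up, output = threshold + overshoot/10 = -12.4 + 1 = -11.4 dBFS.
Gap to target: 9 dB.

9 dB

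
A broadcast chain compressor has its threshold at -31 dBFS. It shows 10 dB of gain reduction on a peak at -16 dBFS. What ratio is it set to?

Input overshoot = -16 − (-31) = 15 dB.
Output overshoot = 15 − 10 = 5 dB.
Ratio = input overshoot / output overshoot = 15 / 5 = 3.

3:1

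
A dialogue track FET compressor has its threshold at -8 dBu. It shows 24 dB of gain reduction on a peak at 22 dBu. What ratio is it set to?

5:1

Input overshoot = 22 − (-8) = 30 dB.
Output overshoot = 30 − 24 = 6 dB.
Ratio = input overshoot / output overshoot = 30 / 6 = 5.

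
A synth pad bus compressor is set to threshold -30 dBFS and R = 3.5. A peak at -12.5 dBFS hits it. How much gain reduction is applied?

-12.5 dBFS exceeds the threshold by 17.5 dB.
At 3.5:1, output sits 17.5/3.5 = 5 dB above threshold.
GR = overshoot in − overshoot out = 17.5 − 5 = 12.5 dB.

12.5 dB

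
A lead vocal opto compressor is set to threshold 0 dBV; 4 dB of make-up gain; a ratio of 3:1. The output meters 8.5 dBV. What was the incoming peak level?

13.5 dBV

Before make-up, the level was 8.5 − 4 = 4.5 dBV.
The compressed level sits 4.5 − 0 = 4.5 dB over threshold.
Undo the ratio: input overshoot = 4.5 × 3 = 13.5 dB, giving input = 13.5 dBV.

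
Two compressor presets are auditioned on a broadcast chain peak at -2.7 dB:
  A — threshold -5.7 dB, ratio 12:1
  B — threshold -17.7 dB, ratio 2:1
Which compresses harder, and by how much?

A: GR = 3 − 3/12 = 2.75 dB.
B: GR = 15 − 15/2 = 7.5 dB.
B reduces 4.75 dB more.

B, by 4.75 dB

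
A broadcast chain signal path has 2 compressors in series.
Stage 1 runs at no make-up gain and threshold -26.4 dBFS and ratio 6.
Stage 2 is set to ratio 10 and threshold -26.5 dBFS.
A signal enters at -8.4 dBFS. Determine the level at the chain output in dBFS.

-26.19 dBFS

Stage 1: overshoot 18 dB → 18/6 = 3 dB → -23.4 dBFS.
Stage 2: -23.4 dBFS is 3.1 dB over -26.5 dBFS; at 10:1 that becomes 0.31 dB over, giving -26.19 dBFS.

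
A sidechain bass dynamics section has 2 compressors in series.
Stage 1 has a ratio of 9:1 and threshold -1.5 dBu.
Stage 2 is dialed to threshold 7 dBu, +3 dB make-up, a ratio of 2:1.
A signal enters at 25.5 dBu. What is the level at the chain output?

Stage 1: 27 dB above -1.5 dBu, reduced 9:1 to 3 dB above → 1.5 dBu.
Stage 2: 1.5 dBu ≤ 7 dBu, so stage 2 doesn't engage; make-up brings it to 4.5 dBu.

4.5 dBu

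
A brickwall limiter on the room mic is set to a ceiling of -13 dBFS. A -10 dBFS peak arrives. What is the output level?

-13 dBFS

The limiter clamps the peak to its -13 dBFS ceiling.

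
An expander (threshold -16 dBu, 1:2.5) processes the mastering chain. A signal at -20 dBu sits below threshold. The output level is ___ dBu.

-26 dBu

Undershoot = (-16) − (-20) = 4 dB.
At 1:2.5, that expands to 10 dB under threshold.
Output = -16 − 10 = -26 dBu.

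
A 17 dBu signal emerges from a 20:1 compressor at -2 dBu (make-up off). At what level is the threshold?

-3 dBu

Let T be the threshold. Output overshoot = (input overshoot)/R, so -2 − T = (17 − T)/20.
20·(-2 − T) = 17 − T → 19·T = -40 − 17 = -57.
T = -57/19 = -3 dBu.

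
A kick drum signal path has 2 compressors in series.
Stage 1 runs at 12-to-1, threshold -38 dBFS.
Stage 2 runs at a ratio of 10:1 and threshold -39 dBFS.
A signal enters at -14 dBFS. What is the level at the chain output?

Stage 1: -14 dBFS is 24 dB over -38 dBFS; at 12:1 that becomes 2 dB over, giving -36 dBFS.
Stage 2: 3 dB above -39 dBFS, reduced 10:1 to 0.3 dB above → -38.7 dBFS.

-38.7 dBFS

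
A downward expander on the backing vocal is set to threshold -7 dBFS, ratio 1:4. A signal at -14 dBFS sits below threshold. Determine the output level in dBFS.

The input is 7 dB below the -7 dBFS threshold.
A 1:4 expander multiplies undershoot by 4: 7 × 4 = 28 dB below threshold.
Output = -7 − 28 = -35 dBFS.

-35 dBFS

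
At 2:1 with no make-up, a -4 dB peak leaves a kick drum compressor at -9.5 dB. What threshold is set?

-15 dB

Input is 11 dB above T (since output overshoot × R = input overshoot: (-9.5 − T)·2 = -4 − T gives T = -15 dB).
Check: -15 + (-4 − (-15))/2 = -15 + 5.5 = -9.5 dB. ✓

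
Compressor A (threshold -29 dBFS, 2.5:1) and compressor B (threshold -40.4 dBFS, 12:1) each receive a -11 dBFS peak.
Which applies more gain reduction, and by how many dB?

A: GR = 18 − 18/2.5 = 10.8 dB.
B: GR = 29.4 − 29.4/12 = 26.95 dB.
Difference: 16.15 dB in favour of B.

B, by 16.15 dB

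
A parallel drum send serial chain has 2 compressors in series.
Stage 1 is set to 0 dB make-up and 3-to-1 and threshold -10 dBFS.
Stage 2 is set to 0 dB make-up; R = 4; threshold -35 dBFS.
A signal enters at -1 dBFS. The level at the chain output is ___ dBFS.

Stage 1: overshoot 9 dB → 9/3 = 3 dB → -7 dBFS.
Stage 2: 28 dB above -35 dBFS, reduced 4:1 to 7 dB above → -28 dBFS.

-28 dBFS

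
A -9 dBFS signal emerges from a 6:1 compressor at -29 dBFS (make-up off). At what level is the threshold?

-33 dBFS

Let T be the threshold. Output overshoot = (input overshoot)/R, so -29 − T = (-9 − T)/6.
6·(-29 − T) = -9 − T → 5·T = -174 − (-9) = -165.
T = -165/5 = -33 dBFS.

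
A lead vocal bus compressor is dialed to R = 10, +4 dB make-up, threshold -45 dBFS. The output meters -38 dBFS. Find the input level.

-15 dBFS

Stripping the +4 dB make-up gives -42 dBFS at the gain stage.
Post-compression overshoot = -42 − (-45) = 3 dB.
Undo the ratio: input overshoot = 3 × 10 = 30 dB, giving input = -15 dBFS.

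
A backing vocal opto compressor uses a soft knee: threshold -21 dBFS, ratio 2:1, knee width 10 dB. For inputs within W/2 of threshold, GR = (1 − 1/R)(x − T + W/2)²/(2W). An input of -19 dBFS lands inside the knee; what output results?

-20.225 dBFS

x − T + W/2 = -19 − (-21) + 5 = 7.
GR = (1 − 1/2) × 7² / 20 = 0.5 × 49 / 20 = 1.225 dB.
Output = -19 − 1.225 = -20.225 dBFS.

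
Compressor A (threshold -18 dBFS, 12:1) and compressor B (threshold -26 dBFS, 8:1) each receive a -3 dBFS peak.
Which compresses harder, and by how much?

B, by 6.375 dB

A: 15 dB over, compressed to 1.25 dB over, so 13.75 dB of GR.
B: 23 dB over, compressed to 2.875 dB over, so 20.125 dB of GR.
B reduces 6.375 dB more.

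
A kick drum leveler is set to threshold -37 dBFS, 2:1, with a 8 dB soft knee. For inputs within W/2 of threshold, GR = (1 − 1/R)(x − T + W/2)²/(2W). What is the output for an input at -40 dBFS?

x − T + W/2 = -40 − (-37) + 4 = 1.
GR = (1 − 1/2) × 1² / 16 = 0.5 × 1 / 16 = 0.03125 dB.
Output = -40 − 0.03125 = -40.03125 dBFS.

-40.03125 dBFS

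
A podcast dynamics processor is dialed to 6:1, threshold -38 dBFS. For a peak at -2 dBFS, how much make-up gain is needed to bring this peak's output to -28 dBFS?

4 dB

Without make-up, output = threshold + overshoot/6 = -38 + 6 = -32 dBFS.
Gap to target: 4 dB.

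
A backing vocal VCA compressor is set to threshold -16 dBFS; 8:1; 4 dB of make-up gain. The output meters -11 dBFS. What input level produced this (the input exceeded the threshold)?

Stripping the +4 dB make-up gives -15 dBFS at the gain stage.
The compressed level sits -15 − (-16) = 1 dB over threshold.
Undo the ratio: input overshoot = 1 × 8 = 8 dB, giving input = -8 dBFS.

-8 dBFS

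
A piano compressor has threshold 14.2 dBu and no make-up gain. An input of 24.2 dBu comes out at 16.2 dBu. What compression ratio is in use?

Input overshoot = 24.2 − 14.2 = 10 dB; output overshoot = 16.2 − 14.2 = 2 dB.
Ratio = 10 / 2 = 5.

5:1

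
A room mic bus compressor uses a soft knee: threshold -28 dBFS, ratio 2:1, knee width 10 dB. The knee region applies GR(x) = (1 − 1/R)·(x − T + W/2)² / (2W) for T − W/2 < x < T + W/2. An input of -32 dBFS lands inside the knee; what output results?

x − T + W/2 = -32 − (-28) + 5 = 1.
GR = (1 − 1/2) × 1² / 20 = 0.5 × 1 / 20 = 0.025 dB.
Output = -32 − 0.025 = -32.025 dBFS.

-32.025 dBFS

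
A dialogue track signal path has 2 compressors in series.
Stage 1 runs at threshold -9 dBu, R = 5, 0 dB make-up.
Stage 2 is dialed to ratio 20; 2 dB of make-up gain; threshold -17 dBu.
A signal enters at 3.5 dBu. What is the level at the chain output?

Stage 1: 3.5 dBu is 12.5 dB over -9 dBu; at 5:1 that becomes 2.5 dB over, giving -6.5 dBu.
Stage 2: 10.5 dB above -17 dBu, reduced 20:1 to 0.525 dB above → -16.475 dBu; +2 dB make-up → -14.475 dBu.

-14.475 dBu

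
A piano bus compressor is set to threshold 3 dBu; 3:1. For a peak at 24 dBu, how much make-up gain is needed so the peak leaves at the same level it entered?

14 dB

Overshoot 21 dB → 21/3 = 7 dB after compression, so the compressed level is 3 + 7 = 10 dBu.
Make-up = target − compressed = 24 − 10 = 14 dB.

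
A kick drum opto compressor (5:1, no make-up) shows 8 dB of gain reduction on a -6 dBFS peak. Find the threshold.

Let T be the threshold. Output overshoot = (input overshoot)/R, so -14 − T = (-6 − T)/5.
5·(-14 − T) = -6 − T → 4·T = -70 − (-6) = -64.
T = -64/4 = -16 dBFS.

-16 dBFS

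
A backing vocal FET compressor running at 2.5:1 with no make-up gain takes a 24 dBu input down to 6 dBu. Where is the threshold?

-6 dBu

Gain reduction = 24 − 6 = 18 dB; output overshoot = GR / (R − 1) = 18 / 1.5 = 12 dB.
Threshold = output − output overshoot = 6 − 12 = -6 dBu.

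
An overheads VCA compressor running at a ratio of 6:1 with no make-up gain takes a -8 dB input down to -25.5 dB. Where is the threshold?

Let T be the threshold. Output overshoot = (input overshoot)/R, so -25.5 − T = (-8 − T)/6.
6·(-25.5 − T) = -8 − T → 5·T = -153 − (-8) = -145.
T = -145/5 = -29 dB.

-29 dB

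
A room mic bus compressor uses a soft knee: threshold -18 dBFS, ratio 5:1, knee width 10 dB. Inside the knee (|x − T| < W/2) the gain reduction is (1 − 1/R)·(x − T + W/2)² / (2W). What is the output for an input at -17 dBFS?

x − T + W/2 = -17 − (-18) + 5 = 6.
GR = (1 − 1/5) × 6² / 20 = 0.8 × 36 / 20 = 1.44 dB.
Output = -17 − 1.44 = -18.44 dBFS.

-18.44 dBFS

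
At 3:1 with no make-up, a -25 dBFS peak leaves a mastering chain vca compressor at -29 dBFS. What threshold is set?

Let T be the threshold. Output overshoot = (input overshoot)/R, so -29 − T = (-25 − T)/3.
3·(-29 − T) = -25 − T → 2·T = -87 − (-25) = -62.
T = -62/2 = -31 dBFS.

-31 dBFS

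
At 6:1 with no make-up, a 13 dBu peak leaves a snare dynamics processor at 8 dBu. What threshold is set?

Let T be the threshold. Output overshoot = (input overshoot)/R, so 8 − T = (13 − T)/6.
6·(8 − T) = 13 − T → 5·T = 48 − 13 = 35.
T = 35/5 = 7 dBu.

7 dBu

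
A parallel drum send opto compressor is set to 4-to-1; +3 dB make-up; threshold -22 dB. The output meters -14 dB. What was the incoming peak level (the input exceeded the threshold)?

Remove make-up: -14 − 3 = -17 dB.
The compressed level sits -17 − (-22) = 5 dB over threshold.
Input overshoot = R × output overshoot = 20 dB → input = -22 + 20 = -2 dB.

-2 dB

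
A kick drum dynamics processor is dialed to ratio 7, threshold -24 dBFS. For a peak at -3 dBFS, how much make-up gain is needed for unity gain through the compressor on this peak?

18 dB

Overshoot 21 dB → 21/7 = 3 dB after compression, so the compressed level is -24 + 3 = -21 dBFS.
Make-up = target − compressed = -3 − (-21) = 18 dB.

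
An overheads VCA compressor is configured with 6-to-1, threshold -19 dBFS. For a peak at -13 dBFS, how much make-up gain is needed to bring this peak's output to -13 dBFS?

Overshoot 6 dB → 6/6 = 1 dB after compression, so the compressed level is -19 + 1 = -18 dBFS.
Make-up = target − compressed = -13 − (-18) = 5 dB.

5 dB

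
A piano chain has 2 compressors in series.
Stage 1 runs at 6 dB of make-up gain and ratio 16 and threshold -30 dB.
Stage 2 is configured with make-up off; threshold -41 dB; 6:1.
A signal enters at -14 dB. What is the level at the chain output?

Stage 1: -14 dB is 16 dB over -30 dB; at 16:1 that becomes 1 dB over, giving -29 dB; +6 dB make-up → -23 dB.
Stage 2: -23 dB is 18 dB over -41 dB; at 6:1 that becomes 3 dB over, giving -38 dB.

-38 dB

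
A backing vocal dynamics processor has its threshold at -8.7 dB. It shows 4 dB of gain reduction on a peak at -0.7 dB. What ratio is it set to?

Input overshoot = -0.7 − (-8.7) = 8 dB.
Output overshoot = 8 − 4 = 4 dB.
Ratio = input overshoot / output overshoot = 8 / 4 = 2.

2:1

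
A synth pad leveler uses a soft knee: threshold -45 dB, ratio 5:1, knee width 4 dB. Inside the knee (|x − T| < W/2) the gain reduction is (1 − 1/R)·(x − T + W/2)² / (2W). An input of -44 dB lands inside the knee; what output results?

x − T + W/2 = -44 − (-45) + 2 = 3.
GR = (1 − 1/5) × 3² / 8 = 0.8 × 9 / 8 = 0.9 dB.
Output = -44 − 0.9 = -44.9 dB.

-44.9 dB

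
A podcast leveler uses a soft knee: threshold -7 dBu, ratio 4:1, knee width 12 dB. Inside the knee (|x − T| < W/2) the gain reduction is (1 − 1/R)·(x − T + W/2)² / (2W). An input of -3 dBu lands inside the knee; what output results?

-6.125 dBu

x − T + W/2 = -3 − (-7) + 6 = 10.
GR = (1 − 1/4) × 10² / 24 = 0.75 × 100 / 24 = 3.125 dB.
Output = -3 − 3.125 = -6.125 dBu.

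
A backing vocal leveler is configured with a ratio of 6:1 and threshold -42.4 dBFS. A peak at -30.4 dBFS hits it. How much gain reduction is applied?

Overshoot = -30.4 − (-42.4) = 12 dB.
At 6:1, output sits 12/6 = 2 dB above threshold.
So the signal is attenuated by 12 − 2 = 10 dB.

10 dB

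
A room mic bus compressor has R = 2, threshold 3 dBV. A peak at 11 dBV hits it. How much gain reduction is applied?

4 dB

11 dBV exceeds the threshold by 8 dB.
After 2:1 compression the overshoot becomes 8/2 = 4 dB.
Gain reduction = 8 − 4 = 4 dB.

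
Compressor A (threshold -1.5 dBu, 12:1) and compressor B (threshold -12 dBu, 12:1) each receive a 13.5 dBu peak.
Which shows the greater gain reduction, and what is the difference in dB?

B, by 9.625 dB

A: overshoot 15 dB → output overshoot 1.25 dB → GR 13.75 dB.
B: overshoot 25.5 dB → output overshoot 2.125 dB → GR 23.375 dB.
B applies 9.625 dB more gain reduction.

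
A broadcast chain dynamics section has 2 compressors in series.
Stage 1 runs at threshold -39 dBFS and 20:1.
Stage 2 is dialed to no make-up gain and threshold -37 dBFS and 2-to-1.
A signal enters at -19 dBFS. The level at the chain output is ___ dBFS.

Stage 1: 20 dB above -39 dBFS, reduced 20:1 to 1 dB above → -38 dBFS.
Stage 2: -38 dBFS ≤ -37 dBFS, so stage 2 doesn't engage; output -38 dBFS.

-38 dBFS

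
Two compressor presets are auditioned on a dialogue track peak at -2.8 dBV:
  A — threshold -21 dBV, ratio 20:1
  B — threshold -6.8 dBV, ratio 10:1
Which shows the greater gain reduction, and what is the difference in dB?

A, by 13.69 dB

A: overshoot 18.2 dB → output overshoot 0.91 dB → GR 17.29 dB.
B: overshoot 4 dB → output overshoot 0.4 dB → GR 3.6 dB.
A reduces 13.69 dB more.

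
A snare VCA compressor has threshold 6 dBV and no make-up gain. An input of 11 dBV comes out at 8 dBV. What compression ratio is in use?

Input overshoot = 11 − 6 = 5 dB; output overshoot = 8 − 6 = 2 dB.
Ratio = 5 / 2 = 2.5.

2.5:1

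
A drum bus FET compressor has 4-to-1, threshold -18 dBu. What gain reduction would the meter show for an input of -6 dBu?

9 dB

-6 dBu exceeds the threshold by 12 dB.
A 4:1 ratio leaves 3 dB of that excess.
GR = overshoot in − overshoot out = 12 − 3 = 9 dB.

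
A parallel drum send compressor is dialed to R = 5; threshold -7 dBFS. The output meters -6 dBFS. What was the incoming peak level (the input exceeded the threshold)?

Post-compression overshoot = -6 − (-7) = 1 dB.
Input overshoot = R × output overshoot = 5 dB → input = -7 + 5 = -2 dBFS.

-2 dBFS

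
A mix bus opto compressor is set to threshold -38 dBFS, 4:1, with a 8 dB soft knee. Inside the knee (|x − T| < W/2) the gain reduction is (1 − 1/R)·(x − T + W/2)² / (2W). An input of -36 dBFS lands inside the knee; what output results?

x − T + W/2 = -36 − (-38) + 4 = 6.
GR = (1 − 1/4) × 6² / 16 = 0.75 × 36 / 16 = 1.6875 dB.
Output = -36 − 1.6875 = -37.6875 dBFS.

-37.6875 dBFS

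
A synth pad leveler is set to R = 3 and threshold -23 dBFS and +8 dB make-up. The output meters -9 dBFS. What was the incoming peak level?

Before make-up, the level was -9 − 8 = -17 dBFS.
That's 6 dB above the -23 dBFS threshold.
Undo the ratio: input overshoot = 6 × 3 = 18 dB, giving input = -5 dBFS.

-5 dBFS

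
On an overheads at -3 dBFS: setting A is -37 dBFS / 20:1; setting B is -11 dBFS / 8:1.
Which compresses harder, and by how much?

A: GR = 34 − 34/20 = 32.3 dB.
B: GR = 8 − 8/8 = 7 dB.
A reduces 25.3 dB more.

A, by 25.3 dB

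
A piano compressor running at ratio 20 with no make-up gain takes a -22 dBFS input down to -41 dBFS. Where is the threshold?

-42 dBFS

Input is 20 dB above T (since output overshoot × R = input overshoot: (-41 − T)·20 = -22 − T gives T = -42 dBFS).
Check: -42 + (-22 − (-42))/20 = -42 + 1 = -41 dBFS. ✓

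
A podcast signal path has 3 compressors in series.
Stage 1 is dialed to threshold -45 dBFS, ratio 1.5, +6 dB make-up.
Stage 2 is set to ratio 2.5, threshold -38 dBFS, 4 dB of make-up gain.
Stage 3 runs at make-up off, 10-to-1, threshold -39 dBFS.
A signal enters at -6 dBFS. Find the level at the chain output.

-37.5 dBFS

Stage 1: 39 dB above -45 dBFS, reduced 1.5:1 to 26 dB above → -19 dBFS; +6 dB make-up → -13 dBFS.
Stage 2: overshoot 25 dB → 25/2.5 = 10 dB → -28 dBFS; +4 dB make-up → -24 dBFS.
Stage 3: overshoot 15 dB → 15/10 = 1.5 dB → -37.5 dBFS.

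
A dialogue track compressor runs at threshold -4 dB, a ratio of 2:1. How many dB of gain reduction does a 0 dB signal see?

2 dB

0 dB exceeds the threshold by 4 dB.
At 2:1, output sits 4/2 = 2 dB above threshold.
GR = overshoot in − overshoot out = 4 − 2 = 2 dB.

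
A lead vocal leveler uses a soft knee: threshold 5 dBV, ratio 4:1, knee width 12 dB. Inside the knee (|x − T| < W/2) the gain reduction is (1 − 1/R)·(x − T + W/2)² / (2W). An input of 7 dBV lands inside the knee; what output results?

x − T + W/2 = 7 − 5 + 6 = 8.
GR = (1 − 1/4) × 8² / 24 = 0.75 × 64 / 24 = 2 dB.
Output = 7 − 2 = 5 dBV.

5 dBV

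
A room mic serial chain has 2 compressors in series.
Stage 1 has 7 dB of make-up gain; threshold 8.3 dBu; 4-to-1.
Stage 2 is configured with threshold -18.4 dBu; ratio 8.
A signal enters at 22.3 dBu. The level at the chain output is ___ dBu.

-13.75 dBu

Stage 1: 14 dB above 8.3 dBu, reduced 4:1 to 3.5 dB above → 11.8 dBu; +7 dB make-up → 18.8 dBu.
Stage 2: 37.2 dB above -18.4 dBu, reduced 8:1 to 4.65 dB above → -13.75 dBu.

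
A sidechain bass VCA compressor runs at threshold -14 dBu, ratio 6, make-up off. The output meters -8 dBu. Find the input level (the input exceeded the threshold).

The compressed level sits -8 − (-14) = 6 dB over threshold.
Before 6:1 compression the overshoot was 6 × 6 = 36 dB, so input = -14 + 36 = 22 dBu.

22 dBu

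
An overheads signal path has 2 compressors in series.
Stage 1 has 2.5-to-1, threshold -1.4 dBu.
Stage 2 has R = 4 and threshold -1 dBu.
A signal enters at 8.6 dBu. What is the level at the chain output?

Stage 1: 10 dB above -1.4 dBu, reduced 2.5:1 to 4 dB above → 2.6 dBu.
Stage 2: 3.6 dB above -1 dBu, reduced 4:1 to 0.9 dB above → -0.1 dBu.

-0.1 dBu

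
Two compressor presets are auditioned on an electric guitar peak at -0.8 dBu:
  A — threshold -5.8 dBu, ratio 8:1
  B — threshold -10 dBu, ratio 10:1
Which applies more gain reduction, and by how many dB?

A: 5 dB over, compressed to 0.625 dB over, so 4.375 dB of GR.
B: 9.2 dB over, compressed to 0.92 dB over, so 8.28 dB of GR.
B applies 3.905 dB more gain reduction.

B, by 3.905 dB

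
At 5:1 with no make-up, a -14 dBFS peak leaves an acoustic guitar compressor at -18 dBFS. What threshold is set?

-19 dBFS

Gain reduction = -14 − (-18) = 4 dB; output overshoot = GR / (R − 1) = 4 / 4 = 1 dB.
Threshold = output − output overshoot = -18 − 1 = -19 dBFS.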